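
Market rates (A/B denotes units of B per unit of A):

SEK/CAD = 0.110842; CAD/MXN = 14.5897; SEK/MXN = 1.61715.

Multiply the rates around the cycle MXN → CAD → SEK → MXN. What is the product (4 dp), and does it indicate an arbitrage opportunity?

1.0000 (no arbitrage)

Around MXN → CAD → SEK → MXN: 1 ÷ 14.5897 ÷ 0.110842 × 1.61715 = 0.999999
Product ≈ 1 (deviation 0.000%, within rounding noise).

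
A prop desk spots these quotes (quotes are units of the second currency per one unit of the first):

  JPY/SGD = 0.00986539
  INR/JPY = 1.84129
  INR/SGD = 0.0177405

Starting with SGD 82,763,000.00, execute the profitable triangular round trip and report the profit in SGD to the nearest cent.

Profit: SGD 1,980,582.91

Profitable loop is SGD → INR → JPY → SGD:
SGD 82,763,000.00 ÷ 0.0177405 = INR 4,665,201,093.54
INR 4,665,201,093.54 × 1.84129 = JPY 8,589,988,122
JPY 8,589,988,122 × 0.00986539 = SGD 84,743,582.91
Profit = SGD 84,743,582.91 − SGD 82,763,000.00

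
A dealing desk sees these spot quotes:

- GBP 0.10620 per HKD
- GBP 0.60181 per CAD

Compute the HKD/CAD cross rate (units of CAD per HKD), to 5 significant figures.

HKD/CAD = 0.17647

1 HKD × 0.10620 = 0.1062 GBP
0.1062 GBP ÷ 0.60181 = 0.176468 CAD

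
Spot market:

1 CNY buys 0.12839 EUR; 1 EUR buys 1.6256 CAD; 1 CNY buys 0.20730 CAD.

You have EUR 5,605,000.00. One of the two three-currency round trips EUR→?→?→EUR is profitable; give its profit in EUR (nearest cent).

Profit: EUR 38,144.93

Profitable loop is EUR → CAD → CNY → EUR:
EUR 5,605,000.00 × 1.6256 = CAD 9,111,488.00
CAD 9,111,488.00 ÷ 0.20730 = CNY 43,953,150.02
CNY 43,953,150.02 × 0.12839 = EUR 5,643,144.93
Profit = EUR 5,643,144.93 − EUR 5,605,000.00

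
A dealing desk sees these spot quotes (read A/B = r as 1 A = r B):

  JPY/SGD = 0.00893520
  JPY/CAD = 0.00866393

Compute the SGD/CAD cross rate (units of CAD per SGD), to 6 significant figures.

1 SGD ÷ 0.00893520 = 111.917 JPY
111.917 JPY × 0.00866393 = 0.96964 CAD

SGD/CAD = 0.969640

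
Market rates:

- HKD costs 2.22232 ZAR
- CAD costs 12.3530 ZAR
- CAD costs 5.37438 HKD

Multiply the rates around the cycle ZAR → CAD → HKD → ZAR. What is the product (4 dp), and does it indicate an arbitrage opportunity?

Around ZAR → CAD → HKD → ZAR: 1 ÷ 12.3530 × 5.37438 × 2.22232 = 0.966858
Product < 1; profitable direction is ZAR → HKD → CAD → ZAR.

0.9669 (arbitrage exists)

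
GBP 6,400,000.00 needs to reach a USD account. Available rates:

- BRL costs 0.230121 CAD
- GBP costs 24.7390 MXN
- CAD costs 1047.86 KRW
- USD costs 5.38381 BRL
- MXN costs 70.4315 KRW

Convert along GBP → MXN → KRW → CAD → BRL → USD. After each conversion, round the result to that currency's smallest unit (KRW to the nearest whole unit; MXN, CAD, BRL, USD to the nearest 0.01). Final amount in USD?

USD 8,589,735.93

GBP 6,400,000.00 × 24.7390 = MXN 158,329,600.00
MXN 158,329,600.00 × 70.4315 = KRW 11,151,391,222
KRW 11,151,391,222 ÷ 1047.86 = CAD 10,642,062.13
CAD 10,642,062.13 ÷ 0.230121 = BRL 46,245,506.19
BRL 46,245,506.19 ÷ 5.38381 = USD 8,589,735.93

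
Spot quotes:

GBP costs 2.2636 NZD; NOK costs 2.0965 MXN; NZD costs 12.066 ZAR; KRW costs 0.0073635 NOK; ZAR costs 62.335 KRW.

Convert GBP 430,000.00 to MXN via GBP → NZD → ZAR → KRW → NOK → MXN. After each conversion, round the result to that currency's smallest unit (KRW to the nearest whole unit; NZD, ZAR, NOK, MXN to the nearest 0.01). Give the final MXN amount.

GBP 430,000.00 × 2.2636 = NZD 973,348.00
NZD 973,348.00 × 12.066 = ZAR 11,744,416.97
ZAR 11,744,416.97 × 62.335 = KRW 732,088,232
KRW 732,088,232 × 0.0073635 = NOK 5,390,731.70
NOK 5,390,731.70 × 2.0965 = MXN 11,301,669.01

MXN 11,301,669.01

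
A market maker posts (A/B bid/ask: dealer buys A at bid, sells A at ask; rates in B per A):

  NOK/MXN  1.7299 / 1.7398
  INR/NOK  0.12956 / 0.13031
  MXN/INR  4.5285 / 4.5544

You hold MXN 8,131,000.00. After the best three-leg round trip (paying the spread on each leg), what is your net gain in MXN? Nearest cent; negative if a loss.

Best loop MXN → INR → NOK → MXN:
MXN 8,131,000.00 × 4.5285 (sell MXN at bid) = INR 36,821,233.50
INR 36,821,233.50 × 0.12956 (sell INR at bid) = NOK 4,770,559.01
NOK 4,770,559.01 × 1.7299 (sell NOK at bid) = MXN 8,252,590.04

Net profit: MXN 121,590.04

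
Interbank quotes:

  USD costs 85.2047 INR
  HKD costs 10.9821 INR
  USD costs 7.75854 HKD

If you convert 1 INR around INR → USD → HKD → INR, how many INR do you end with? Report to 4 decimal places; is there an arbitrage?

1.0000 (no arbitrage)

Around INR → USD → HKD → INR: 1 ÷ 85.2047 × 7.75854 × 10.9821 = 1.000004
Product ≈ 1 (deviation 0.000%, within rounding noise).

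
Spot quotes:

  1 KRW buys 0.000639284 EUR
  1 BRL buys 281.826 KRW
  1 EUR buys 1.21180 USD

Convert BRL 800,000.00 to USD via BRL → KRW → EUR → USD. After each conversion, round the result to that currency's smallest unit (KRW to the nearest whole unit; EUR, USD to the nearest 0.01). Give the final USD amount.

BRL 800,000.00 × 281.826 = KRW 225,460,800
KRW 225,460,800 × 0.000639284 = EUR 144,133.48
EUR 144,133.48 × 1.21180 = USD 174,660.95

USD 174,660.95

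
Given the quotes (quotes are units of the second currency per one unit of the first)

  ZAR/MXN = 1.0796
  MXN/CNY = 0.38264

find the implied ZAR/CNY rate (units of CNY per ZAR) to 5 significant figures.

ZAR/CNY = 0.41310

1 ZAR × 1.0796 = 1.0796 MXN
1.0796 MXN × 0.38264 = 0.413098 CNY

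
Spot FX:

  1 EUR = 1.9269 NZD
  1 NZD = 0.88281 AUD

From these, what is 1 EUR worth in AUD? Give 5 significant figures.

1 EUR × 1.9269 = 1.9269 NZD
1.9269 NZD × 0.88281 = 1.70109 AUD

EUR/AUD = 1.7011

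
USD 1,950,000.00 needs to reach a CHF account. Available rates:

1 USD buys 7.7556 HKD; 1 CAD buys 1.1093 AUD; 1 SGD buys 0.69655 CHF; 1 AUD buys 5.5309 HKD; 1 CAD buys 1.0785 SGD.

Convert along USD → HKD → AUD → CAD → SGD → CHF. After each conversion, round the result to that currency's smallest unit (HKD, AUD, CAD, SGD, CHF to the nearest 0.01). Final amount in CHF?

CHF 1,851,729.90

USD 1,950,000.00 × 7.7556 = HKD 15,123,420.00
HKD 15,123,420.00 ÷ 5.5309 = AUD 2,734,350.65
AUD 2,734,350.65 ÷ 1.1093 = CAD 2,464,933.43
CAD 2,464,933.43 × 1.0785 = SGD 2,658,430.70
SGD 2,658,430.70 × 0.69655 = CHF 1,851,729.90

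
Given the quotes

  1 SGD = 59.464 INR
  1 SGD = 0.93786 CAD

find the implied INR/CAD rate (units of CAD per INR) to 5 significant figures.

INR/CAD = 0.015772

1 INR ÷ 59.464 = 0.0168169 SGD
0.0168169 SGD × 0.93786 = 0.0157719 CAD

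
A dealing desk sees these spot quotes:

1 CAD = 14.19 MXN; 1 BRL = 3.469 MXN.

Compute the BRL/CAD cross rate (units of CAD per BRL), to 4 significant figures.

BRL/CAD = 0.2445

1 BRL × 3.469 = 3.469 MXN
3.469 MXN ÷ 14.19 = 0.244468 CAD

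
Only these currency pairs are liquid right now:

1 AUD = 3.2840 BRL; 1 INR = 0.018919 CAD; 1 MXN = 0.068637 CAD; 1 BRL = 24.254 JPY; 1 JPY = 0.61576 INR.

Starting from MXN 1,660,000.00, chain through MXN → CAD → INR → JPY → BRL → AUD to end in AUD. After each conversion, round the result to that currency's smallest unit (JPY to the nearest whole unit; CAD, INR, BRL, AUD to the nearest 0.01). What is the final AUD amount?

MXN 1,660,000.00 × 0.068637 = CAD 113,937.42
CAD 113,937.42 ÷ 0.018919 = INR 6,022,380.68
INR 6,022,380.68 ÷ 0.61576 = JPY 9,780,403
JPY 9,780,403 ÷ 24.254 = BRL 403,249.07
BRL 403,249.07 ÷ 3.2840 = AUD 122,792.04

AUD 122,792.04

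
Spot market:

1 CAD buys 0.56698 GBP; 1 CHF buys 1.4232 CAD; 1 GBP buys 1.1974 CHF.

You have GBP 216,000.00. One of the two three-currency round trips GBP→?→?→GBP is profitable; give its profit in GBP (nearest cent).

Profitable loop is GBP → CAD → CHF → GBP:
GBP 216,000.00 ÷ 0.56698 = CAD 380,965.82
CAD 380,965.82 ÷ 1.4232 = CHF 267,682.56
CHF 267,682.56 ÷ 1.1974 = GBP 223,553.16
Profit = GBP 223,553.16 − GBP 216,000.00

Profit: GBP 7,553.16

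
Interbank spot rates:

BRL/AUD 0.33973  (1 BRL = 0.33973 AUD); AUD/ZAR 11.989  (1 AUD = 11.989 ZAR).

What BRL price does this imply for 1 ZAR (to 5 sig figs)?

ZAR/BRL = 0.24552

1 ZAR ÷ 11.989 = 0.0834098 AUD
0.0834098 AUD ÷ 0.33973 = 0.245518 BRL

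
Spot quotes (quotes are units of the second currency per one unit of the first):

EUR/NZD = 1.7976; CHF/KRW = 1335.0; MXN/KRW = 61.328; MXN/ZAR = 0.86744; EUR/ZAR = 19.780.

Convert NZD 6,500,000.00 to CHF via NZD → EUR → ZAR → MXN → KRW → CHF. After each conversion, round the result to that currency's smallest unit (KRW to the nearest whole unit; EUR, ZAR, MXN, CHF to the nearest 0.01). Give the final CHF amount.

NZD 6,500,000.00 ÷ 1.7976 = EUR 3,615,932.35
EUR 3,615,932.35 × 19.780 = ZAR 71,523,141.88
ZAR 71,523,141.88 ÷ 0.86744 = MXN 82,453,128.61
MXN 82,453,128.61 × 61.328 = KRW 5,056,685,471
KRW 5,056,685,471 ÷ 1335.0 = CHF 3,787,779.38

CHF 3,787,779.38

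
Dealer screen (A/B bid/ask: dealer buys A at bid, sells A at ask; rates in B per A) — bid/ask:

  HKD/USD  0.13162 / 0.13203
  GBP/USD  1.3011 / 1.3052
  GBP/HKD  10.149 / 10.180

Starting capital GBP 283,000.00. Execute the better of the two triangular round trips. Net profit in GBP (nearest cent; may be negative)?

Best loop GBP → HKD → USD → GBP:
GBP 283,000.00 × 10.149 (sell GBP at bid) = HKD 2,872,167.00
HKD 2,872,167.00 × 0.13162 (sell HKD at bid) = USD 378,034.62
USD 378,034.62 ÷ 1.3052 (buy GBP at ask) = GBP 289,637.31

Net profit: GBP 6,637.31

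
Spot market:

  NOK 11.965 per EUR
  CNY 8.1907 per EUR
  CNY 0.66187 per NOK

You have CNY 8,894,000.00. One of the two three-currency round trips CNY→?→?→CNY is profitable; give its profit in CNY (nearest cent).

Profitable loop is CNY → NOK → EUR → CNY:
CNY 8,894,000.00 ÷ 0.66187 = NOK 13,437,684.14
NOK 13,437,684.14 ÷ 11.965 = EUR 1,123,082.67
EUR 1,123,082.67 × 8.1907 = CNY 9,198,833.22
Profit = CNY 9,198,833.22 − CNY 8,894,000.00

Profit: CNY 304,833.22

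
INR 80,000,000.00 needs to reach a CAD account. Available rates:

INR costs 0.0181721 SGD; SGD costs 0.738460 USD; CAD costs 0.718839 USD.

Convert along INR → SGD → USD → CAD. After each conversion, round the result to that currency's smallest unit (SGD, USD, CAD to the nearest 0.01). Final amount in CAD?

CAD 1,493,449.19

INR 80,000,000.00 × 0.0181721 = SGD 1,453,768.00
SGD 1,453,768.00 × 0.738460 = USD 1,073,549.52
USD 1,073,549.52 ÷ 0.718839 = CAD 1,493,449.19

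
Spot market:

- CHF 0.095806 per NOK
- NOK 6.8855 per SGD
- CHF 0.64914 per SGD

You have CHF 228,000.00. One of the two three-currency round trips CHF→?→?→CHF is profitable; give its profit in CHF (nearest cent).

Profitable loop is CHF → SGD → NOK → CHF:
CHF 228,000.00 ÷ 0.64914 = SGD 351,233.94
SGD 351,233.94 × 6.8855 = NOK 2,418,421.30
NOK 2,418,421.30 × 0.095806 = CHF 231,699.27
Profit = CHF 231,699.27 − CHF 228,000.00

Profit: CHF 3,699.27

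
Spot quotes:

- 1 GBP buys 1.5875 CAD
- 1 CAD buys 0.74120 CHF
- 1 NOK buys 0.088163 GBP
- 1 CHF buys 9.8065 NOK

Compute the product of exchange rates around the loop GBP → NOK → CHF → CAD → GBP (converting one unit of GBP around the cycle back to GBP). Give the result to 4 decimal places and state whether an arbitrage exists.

0.9830 (arbitrage exists)

Around GBP → NOK → CHF → CAD → GBP: 1 ÷ 0.088163 ÷ 9.8065 ÷ 0.74120 ÷ 1.5875 = 0.982993
Product < 1; profitable direction is GBP → CAD → CHF → NOK → GBP.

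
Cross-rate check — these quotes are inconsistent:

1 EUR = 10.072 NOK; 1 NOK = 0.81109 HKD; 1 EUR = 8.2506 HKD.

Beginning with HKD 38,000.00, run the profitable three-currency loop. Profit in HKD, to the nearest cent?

Profitable loop is HKD → NOK → EUR → HKD:
HKD 38,000.00 ÷ 0.81109 = NOK 46,850.53
NOK 46,850.53 ÷ 10.072 = EUR 4,651.56
EUR 4,651.56 × 8.2506 = HKD 38,378.18
Profit = HKD 38,378.18 − HKD 38,000.00

Profit: HKD 378.18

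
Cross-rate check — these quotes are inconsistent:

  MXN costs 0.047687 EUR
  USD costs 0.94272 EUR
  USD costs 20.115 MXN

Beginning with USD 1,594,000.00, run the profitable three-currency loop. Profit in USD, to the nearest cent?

Profit: USD 27,905.83

Profitable loop is USD → MXN → EUR → USD:
USD 1,594,000.00 × 20.115 = MXN 32,063,310.00
MXN 32,063,310.00 × 0.047687 = EUR 1,529,003.06
EUR 1,529,003.06 ÷ 0.94272 = USD 1,621,905.83
Profit = USD 1,621,905.83 − USD 1,594,000.00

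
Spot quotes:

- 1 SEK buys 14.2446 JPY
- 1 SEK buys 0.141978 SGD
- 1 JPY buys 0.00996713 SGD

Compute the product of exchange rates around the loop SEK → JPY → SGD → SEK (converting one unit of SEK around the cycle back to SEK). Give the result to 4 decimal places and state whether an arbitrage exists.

1.0000 (no arbitrage)

Around SEK → JPY → SGD → SEK: 1 × 14.2446 × 0.00996713 ÷ 0.141978 = 0.999998
Product ≈ 1 (deviation 0.000%, within rounding noise).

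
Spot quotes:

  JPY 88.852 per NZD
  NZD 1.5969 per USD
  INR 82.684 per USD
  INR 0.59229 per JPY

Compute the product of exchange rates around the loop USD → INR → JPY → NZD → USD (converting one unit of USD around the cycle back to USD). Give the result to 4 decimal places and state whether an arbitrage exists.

Around USD → INR → JPY → NZD → USD: 1 × 82.684 ÷ 0.59229 ÷ 88.852 ÷ 1.5969 = 0.983880
Product < 1; profitable direction is USD → NZD → JPY → INR → USD.

0.9839 (arbitrage exists)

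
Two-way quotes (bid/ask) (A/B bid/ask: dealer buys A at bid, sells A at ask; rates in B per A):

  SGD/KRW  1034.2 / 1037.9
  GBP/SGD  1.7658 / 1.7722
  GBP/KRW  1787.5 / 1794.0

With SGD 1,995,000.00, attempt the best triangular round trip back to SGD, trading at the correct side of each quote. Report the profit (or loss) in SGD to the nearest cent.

Best loop SGD → KRW → GBP → SGD:
SGD 1,995,000.00 × 1034.2 (sell SGD at bid) = KRW 2,063,229,000
KRW 2,063,229,000 ÷ 1794.0 (buy GBP at ask) = GBP 1,150,071.91
GBP 1,150,071.91 × 1.7658 (sell GBP at bid) = SGD 2,030,796.97

Net profit: SGD 35,796.97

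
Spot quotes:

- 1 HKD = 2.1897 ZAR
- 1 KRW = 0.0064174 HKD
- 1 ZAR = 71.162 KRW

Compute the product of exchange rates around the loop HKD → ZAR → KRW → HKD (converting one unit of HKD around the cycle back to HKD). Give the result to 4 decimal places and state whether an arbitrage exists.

Around HKD → ZAR → KRW → HKD: 1 × 2.1897 × 71.162 × 0.0064174 = 0.999981
Product ≈ 1 (deviation 0.002%, within rounding noise).

1.0000 (no arbitrage)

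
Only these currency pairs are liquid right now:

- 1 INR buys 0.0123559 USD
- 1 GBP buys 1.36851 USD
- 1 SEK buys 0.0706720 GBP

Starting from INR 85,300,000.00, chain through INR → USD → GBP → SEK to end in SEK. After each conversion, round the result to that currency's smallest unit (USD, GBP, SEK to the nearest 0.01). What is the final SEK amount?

INR 85,300,000.00 × 0.0123559 = USD 1,053,958.27
USD 1,053,958.27 ÷ 1.36851 = GBP 770,150.21
GBP 770,150.21 ÷ 0.0706720 = SEK 10,897,529.57

SEK 10,897,529.57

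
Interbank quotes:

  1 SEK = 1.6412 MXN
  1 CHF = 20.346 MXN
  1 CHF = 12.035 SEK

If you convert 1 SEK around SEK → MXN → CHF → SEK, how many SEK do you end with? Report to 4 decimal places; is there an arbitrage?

0.9708 (arbitrage exists)

Around SEK → MXN → CHF → SEK: 1 × 1.6412 ÷ 20.346 × 12.035 = 0.970797
Product < 1; profitable direction is SEK → CHF → MXN → SEK.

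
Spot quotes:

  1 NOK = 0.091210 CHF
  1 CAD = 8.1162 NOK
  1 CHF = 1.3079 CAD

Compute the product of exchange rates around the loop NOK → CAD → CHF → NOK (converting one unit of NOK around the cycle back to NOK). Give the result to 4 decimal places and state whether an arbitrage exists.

Around NOK → CAD → CHF → NOK: 1 ÷ 8.1162 ÷ 1.3079 ÷ 0.091210 = 1.032833
Product > 1; profitable direction is NOK → CAD → CHF → NOK.

1.0328 (arbitrage exists)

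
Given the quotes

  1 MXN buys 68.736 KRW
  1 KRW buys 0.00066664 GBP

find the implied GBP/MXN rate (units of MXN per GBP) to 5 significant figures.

GBP/MXN = 21.823

1 GBP ÷ 0.00066664 = 1500.06 KRW
1500.06 KRW ÷ 68.736 = 21.8235 MXN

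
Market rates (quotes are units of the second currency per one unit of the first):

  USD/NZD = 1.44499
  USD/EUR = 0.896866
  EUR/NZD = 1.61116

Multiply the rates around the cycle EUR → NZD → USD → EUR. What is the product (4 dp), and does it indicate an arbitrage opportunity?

1.0000 (no arbitrage)

Around EUR → NZD → USD → EUR: 1 × 1.61116 ÷ 1.44499 × 0.896866 = 1.000003
Product ≈ 1 (deviation 0.000%, within rounding noise).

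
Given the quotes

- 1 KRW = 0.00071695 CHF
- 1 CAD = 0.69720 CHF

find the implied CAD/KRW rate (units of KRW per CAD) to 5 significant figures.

CAD/KRW = 972.45

1 CAD × 0.69720 = 0.6972 CHF
0.6972 CHF ÷ 0.00071695 = 972.453 KRW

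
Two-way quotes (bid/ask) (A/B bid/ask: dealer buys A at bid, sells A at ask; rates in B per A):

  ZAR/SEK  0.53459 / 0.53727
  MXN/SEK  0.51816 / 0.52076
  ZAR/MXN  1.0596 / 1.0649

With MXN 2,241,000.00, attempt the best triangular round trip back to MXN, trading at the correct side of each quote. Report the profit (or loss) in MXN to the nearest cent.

Net profit: MXN 49,103.44

Best loop MXN → SEK → ZAR → MXN:
MXN 2,241,000.00 × 0.51816 (sell MXN at bid) = SEK 1,161,196.56
SEK 1,161,196.56 ÷ 0.53727 (buy ZAR at ask) = ZAR 2,161,290.52
ZAR 2,161,290.52 × 1.0596 (sell ZAR at bid) = MXN 2,290,103.44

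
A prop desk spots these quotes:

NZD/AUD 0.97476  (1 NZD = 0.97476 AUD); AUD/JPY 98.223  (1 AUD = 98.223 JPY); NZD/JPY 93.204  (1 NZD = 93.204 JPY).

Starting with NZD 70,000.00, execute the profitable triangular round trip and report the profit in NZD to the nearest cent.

Profitable loop is NZD → AUD → JPY → NZD:
NZD 70,000.00 × 0.97476 = AUD 68,233.20
AUD 68,233.20 × 98.223 = JPY 6,702,070
JPY 6,702,070 ÷ 93.204 = NZD 71,907.53
Profit = NZD 71,907.53 − NZD 70,000.00

Profit: NZD 1,907.53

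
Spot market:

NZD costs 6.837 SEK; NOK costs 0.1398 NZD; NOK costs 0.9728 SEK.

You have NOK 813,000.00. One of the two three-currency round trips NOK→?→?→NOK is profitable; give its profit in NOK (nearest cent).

Profitable loop is NOK → SEK → NZD → NOK:
NOK 813,000.00 × 0.9728 = SEK 790,886.40
SEK 790,886.40 ÷ 6.837 = NZD 115,677.40
NZD 115,677.40 ÷ 0.1398 = NOK 827,449.23
Profit = NOK 827,449.23 − NOK 813,000.00

Profit: NOK 14,449.23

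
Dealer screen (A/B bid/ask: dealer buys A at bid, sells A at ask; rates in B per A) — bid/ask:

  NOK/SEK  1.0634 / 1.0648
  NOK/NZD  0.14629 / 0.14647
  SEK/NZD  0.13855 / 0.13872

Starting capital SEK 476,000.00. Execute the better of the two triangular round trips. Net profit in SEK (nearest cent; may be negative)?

Best loop SEK → NZD → NOK → SEK:
SEK 476,000.00 × 0.13855 (sell SEK at bid) = NZD 65,949.80
NZD 65,949.80 ÷ 0.14647 (buy NOK at ask) = NOK 450,261.49
NOK 450,261.49 × 1.0634 (sell NOK at bid) = SEK 478,808.07

Net profit: SEK 2,808.07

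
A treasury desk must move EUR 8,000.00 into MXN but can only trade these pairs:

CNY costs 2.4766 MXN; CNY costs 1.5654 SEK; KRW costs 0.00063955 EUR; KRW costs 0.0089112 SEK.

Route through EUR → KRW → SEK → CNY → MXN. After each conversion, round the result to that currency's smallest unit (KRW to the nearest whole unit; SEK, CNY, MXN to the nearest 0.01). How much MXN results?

EUR 8,000.00 ÷ 0.00063955 = KRW 12,508,795
KRW 12,508,795 × 0.0089112 = SEK 111,468.37
SEK 111,468.37 ÷ 1.5654 = CNY 71,207.60
CNY 71,207.60 × 2.4766 = MXN 176,352.74

MXN 176,352.74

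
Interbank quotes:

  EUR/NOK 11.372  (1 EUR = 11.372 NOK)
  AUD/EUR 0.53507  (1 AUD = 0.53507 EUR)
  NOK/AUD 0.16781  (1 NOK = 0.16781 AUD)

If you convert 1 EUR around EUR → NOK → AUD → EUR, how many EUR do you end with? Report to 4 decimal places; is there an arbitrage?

1.0211 (arbitrage exists)

Around EUR → NOK → AUD → EUR: 1 × 11.372 × 0.16781 × 0.53507 = 1.021093
Product > 1; profitable direction is EUR → NOK → AUD → EUR.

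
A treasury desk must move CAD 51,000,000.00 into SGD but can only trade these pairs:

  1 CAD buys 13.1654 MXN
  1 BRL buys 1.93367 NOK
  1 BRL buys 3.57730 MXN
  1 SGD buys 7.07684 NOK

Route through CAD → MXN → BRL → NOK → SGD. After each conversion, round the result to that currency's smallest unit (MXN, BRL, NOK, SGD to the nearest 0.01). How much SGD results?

SGD 51,285,176.54

CAD 51,000,000.00 × 13.1654 = MXN 671,435,400.00
MXN 671,435,400.00 ÷ 3.57730 = BRL 187,693,344.14
BRL 187,693,344.14 × 1.93367 = NOK 362,936,988.76
NOK 362,936,988.76 ÷ 7.07684 = SGD 51,285,176.54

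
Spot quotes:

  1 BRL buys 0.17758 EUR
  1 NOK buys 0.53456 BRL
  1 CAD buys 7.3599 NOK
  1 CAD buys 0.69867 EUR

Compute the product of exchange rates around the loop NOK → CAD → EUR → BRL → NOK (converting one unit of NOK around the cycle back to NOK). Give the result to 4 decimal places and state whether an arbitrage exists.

Around NOK → CAD → EUR → BRL → NOK: 1 ÷ 7.3599 × 0.69867 ÷ 0.17758 ÷ 0.53456 = 1.000022
Product ≈ 1 (deviation 0.002%, within rounding noise).

1.0000 (no arbitrage)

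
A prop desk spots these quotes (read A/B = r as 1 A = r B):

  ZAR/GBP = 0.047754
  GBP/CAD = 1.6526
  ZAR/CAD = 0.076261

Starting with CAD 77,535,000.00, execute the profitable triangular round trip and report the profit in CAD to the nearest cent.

Profit: CAD 2,701,652.03

Profitable loop is CAD → ZAR → GBP → CAD:
CAD 77,535,000.00 ÷ 0.076261 = ZAR 1,016,705,786.71
ZAR 1,016,705,786.71 × 0.047754 = GBP 48,551,768.14
GBP 48,551,768.14 × 1.6526 = CAD 80,236,652.03
Profit = CAD 80,236,652.03 − CAD 77,535,000.00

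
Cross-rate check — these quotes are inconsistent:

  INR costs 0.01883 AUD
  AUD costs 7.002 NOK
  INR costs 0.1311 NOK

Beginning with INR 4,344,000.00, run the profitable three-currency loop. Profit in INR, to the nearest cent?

Profitable loop is INR → AUD → NOK → INR:
INR 4,344,000.00 × 0.01883 = AUD 81,797.52
AUD 81,797.52 × 7.002 = NOK 572,746.24
NOK 572,746.24 ÷ 0.1311 = INR 4,368,773.72
Profit = INR 4,368,773.72 − INR 4,344,000.00

Profit: INR 24,773.72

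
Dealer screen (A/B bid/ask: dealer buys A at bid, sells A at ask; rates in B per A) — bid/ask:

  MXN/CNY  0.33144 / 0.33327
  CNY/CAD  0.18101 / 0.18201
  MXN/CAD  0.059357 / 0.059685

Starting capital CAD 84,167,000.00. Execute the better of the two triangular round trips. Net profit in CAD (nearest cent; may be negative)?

Net profit: CAD 435,683.42

Best loop CAD → MXN → CNY → CAD:
CAD 84,167,000.00 ÷ 0.059685 (buy MXN at ask) = MXN 1,410,186,814.11
MXN 1,410,186,814.11 × 0.33144 (sell MXN at bid) = CNY 467,392,317.67
CNY 467,392,317.67 × 0.18101 (sell CNY at bid) = CAD 84,602,683.42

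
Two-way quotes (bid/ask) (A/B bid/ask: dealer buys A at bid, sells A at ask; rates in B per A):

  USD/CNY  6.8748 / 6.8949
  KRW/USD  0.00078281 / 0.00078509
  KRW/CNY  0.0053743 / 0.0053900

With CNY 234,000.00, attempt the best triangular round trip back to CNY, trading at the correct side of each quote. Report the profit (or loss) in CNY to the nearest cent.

Best loop CNY → KRW → USD → CNY:
CNY 234,000.00 ÷ 0.0053900 (buy KRW at ask) = KRW 43,413,729
KRW 43,413,729 × 0.00078281 (sell KRW at bid) = USD 33,984.70
USD 33,984.70 × 6.8748 (sell USD at bid) = CNY 233,638.02

Net result: CNY -361.98 (no profitable arbitrage after spreads)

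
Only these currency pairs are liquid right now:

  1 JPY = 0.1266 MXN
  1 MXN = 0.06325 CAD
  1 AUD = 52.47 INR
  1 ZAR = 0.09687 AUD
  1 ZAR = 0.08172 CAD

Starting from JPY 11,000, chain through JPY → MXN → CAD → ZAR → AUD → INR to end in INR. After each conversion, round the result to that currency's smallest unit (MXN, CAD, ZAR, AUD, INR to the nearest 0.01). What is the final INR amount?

INR 5,478.39

JPY 11,000 × 0.1266 = MXN 1,392.60
MXN 1,392.60 × 0.06325 = CAD 88.08
CAD 88.08 ÷ 0.08172 = ZAR 1,077.83
ZAR 1,077.83 × 0.09687 = AUD 104.41
AUD 104.41 × 52.47 = INR 5,478.39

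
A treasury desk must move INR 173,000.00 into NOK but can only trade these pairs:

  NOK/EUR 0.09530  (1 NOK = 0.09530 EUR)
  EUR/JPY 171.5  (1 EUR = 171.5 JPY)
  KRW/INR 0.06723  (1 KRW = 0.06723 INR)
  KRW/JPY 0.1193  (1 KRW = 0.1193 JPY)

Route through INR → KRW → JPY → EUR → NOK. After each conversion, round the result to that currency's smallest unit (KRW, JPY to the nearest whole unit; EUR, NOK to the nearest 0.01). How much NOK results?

INR 173,000.00 ÷ 0.06723 = KRW 2,573,256
KRW 2,573,256 × 0.1193 = JPY 306,989
JPY 306,989 ÷ 171.5 = EUR 1,790.02
EUR 1,790.02 ÷ 0.09530 = NOK 18,783.00

NOK 18,783.00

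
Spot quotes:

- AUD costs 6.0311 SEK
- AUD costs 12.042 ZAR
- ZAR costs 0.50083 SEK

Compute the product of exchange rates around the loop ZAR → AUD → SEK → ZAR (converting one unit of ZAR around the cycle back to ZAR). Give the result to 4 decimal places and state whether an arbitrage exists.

1.0000 (no arbitrage)

Around ZAR → AUD → SEK → ZAR: 1 ÷ 12.042 × 6.0311 ÷ 0.50083 = 1.000017
Product ≈ 1 (deviation 0.002%, within rounding noise).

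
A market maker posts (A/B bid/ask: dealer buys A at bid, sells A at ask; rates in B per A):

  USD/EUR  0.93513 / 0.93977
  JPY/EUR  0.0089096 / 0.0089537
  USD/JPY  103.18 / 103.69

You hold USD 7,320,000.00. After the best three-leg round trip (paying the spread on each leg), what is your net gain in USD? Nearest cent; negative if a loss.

Best loop USD → EUR → JPY → USD:
USD 7,320,000.00 × 0.93513 (sell USD at bid) = EUR 6,845,151.60
EUR 6,845,151.60 ÷ 0.0089537 (buy JPY at ask) = JPY 764,505,355
JPY 764,505,355 ÷ 103.69 (buy USD at ask) = USD 7,372,990.21

Net profit: USD 52,990.21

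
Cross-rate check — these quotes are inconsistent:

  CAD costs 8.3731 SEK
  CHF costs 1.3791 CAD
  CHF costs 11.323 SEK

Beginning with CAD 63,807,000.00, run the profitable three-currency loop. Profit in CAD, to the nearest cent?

Profit: CAD 1,264,205.90

Profitable loop is CAD → SEK → CHF → CAD:
CAD 63,807,000.00 × 8.3731 = SEK 534,262,391.70
SEK 534,262,391.70 ÷ 11.323 = CHF 47,183,819.81
CHF 47,183,819.81 × 1.3791 = CAD 65,071,205.90
Profit = CAD 65,071,205.90 − CAD 63,807,000.00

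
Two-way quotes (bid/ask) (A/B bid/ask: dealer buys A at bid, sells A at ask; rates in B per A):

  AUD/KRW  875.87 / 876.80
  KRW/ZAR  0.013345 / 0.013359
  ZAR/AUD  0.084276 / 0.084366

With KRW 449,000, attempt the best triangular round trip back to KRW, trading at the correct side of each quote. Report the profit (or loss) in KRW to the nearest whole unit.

Best loop KRW → AUD → ZAR → KRW:
KRW 449,000 ÷ 876.80 (buy AUD at ask) = AUD 512.09
AUD 512.09 ÷ 0.084366 (buy ZAR at ask) = ZAR 6,069.86
ZAR 6,069.86 ÷ 0.013359 (buy KRW at ask) = KRW 454,364

Net profit: KRW 5,364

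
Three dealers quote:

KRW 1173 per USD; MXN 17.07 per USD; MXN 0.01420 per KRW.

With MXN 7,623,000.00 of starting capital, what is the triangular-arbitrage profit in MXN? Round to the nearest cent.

Profitable loop is MXN → KRW → USD → MXN:
MXN 7,623,000.00 ÷ 0.01420 = KRW 536,830,986
KRW 536,830,986 ÷ 1173 = USD 457,656.42
USD 457,656.42 × 17.07 = MXN 7,812,195.17
Profit = MXN 7,812,195.17 − MXN 7,623,000.00

Profit: MXN 189,195.17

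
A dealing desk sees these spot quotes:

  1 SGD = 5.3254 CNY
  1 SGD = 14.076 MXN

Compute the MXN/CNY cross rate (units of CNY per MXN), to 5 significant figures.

1 MXN ÷ 14.076 = 0.0710429 SGD
0.0710429 SGD × 5.3254 = 0.378332 CNY

MXN/CNY = 0.37833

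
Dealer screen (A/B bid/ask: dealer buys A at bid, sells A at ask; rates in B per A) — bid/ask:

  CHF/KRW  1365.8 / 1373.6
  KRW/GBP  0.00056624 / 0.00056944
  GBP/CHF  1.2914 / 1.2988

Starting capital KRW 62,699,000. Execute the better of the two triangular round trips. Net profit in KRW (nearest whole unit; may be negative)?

Best loop KRW → GBP → CHF → KRW:
KRW 62,699,000 × 0.00056624 (sell KRW at bid) = GBP 35,502.68
GBP 35,502.68 × 1.2914 (sell GBP at bid) = CHF 45,848.16
CHF 45,848.16 × 1365.8 (sell CHF at bid) = KRW 62,619,421

Net result: KRW -79,579 (no profitable arbitrage after spreads)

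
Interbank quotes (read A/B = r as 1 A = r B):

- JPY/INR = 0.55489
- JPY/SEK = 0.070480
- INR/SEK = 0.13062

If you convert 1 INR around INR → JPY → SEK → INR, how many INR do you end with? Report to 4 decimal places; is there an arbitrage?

Around INR → JPY → SEK → INR: 1 ÷ 0.55489 × 0.070480 ÷ 0.13062 = 0.972410
Product < 1; profitable direction is INR → SEK → JPY → INR.

0.9724 (arbitrage exists)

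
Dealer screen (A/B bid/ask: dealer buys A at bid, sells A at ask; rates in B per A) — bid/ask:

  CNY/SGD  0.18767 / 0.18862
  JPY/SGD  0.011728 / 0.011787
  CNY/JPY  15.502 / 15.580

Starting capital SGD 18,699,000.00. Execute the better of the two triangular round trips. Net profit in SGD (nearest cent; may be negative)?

Net profit: SGD 410,199.69

Best loop SGD → JPY → CNY → SGD:
SGD 18,699,000.00 ÷ 0.011787 (buy JPY at ask) = JPY 1,586,408,755
JPY 1,586,408,755 ÷ 15.580 (buy CNY at ask) = CNY 101,823,411.77
CNY 101,823,411.77 × 0.18767 (sell CNY at bid) = SGD 19,109,199.69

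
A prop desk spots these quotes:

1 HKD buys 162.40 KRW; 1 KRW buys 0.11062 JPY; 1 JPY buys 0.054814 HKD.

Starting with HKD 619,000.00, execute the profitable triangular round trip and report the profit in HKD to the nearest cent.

Profitable loop is HKD → JPY → KRW → HKD:
HKD 619,000.00 ÷ 0.054814 = JPY 11,292,735
JPY 11,292,735 ÷ 0.11062 = KRW 102,085,838
KRW 102,085,838 ÷ 162.40 = HKD 628,607.38
Profit = HKD 628,607.38 − HKD 619,000.00

Profit: HKD 9,607.38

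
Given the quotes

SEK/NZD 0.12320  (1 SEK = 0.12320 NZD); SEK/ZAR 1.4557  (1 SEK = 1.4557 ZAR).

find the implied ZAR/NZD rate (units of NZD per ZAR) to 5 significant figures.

ZAR/NZD = 0.084633

1 ZAR ÷ 1.4557 = 0.686955 SEK
0.686955 SEK × 0.12320 = 0.0846328 NZD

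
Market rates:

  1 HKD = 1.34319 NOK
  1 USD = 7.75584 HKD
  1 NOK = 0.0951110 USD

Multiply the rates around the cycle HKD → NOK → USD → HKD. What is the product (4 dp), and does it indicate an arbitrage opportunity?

0.9908 (arbitrage exists)

Around HKD → NOK → USD → HKD: 1 × 1.34319 × 0.0951110 × 7.75584 = 0.990825
Product < 1; profitable direction is HKD → USD → NOK → HKD.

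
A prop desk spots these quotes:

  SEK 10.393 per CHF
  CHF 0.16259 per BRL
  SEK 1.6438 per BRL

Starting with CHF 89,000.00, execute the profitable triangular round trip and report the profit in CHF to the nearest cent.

Profitable loop is CHF → SEK → BRL → CHF:
CHF 89,000.00 × 10.393 = SEK 924,977.00
SEK 924,977.00 ÷ 1.6438 = BRL 562,706.53
BRL 562,706.53 × 0.16259 = CHF 91,490.46
Profit = CHF 91,490.46 − CHF 89,000.00

Profit: CHF 2,490.46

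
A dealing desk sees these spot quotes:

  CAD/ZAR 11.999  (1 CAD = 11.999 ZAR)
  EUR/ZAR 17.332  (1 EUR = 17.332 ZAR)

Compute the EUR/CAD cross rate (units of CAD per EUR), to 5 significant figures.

1 EUR × 17.332 = 17.332 ZAR
17.332 ZAR ÷ 11.999 = 1.44445 CAD

EUR/CAD = 1.4445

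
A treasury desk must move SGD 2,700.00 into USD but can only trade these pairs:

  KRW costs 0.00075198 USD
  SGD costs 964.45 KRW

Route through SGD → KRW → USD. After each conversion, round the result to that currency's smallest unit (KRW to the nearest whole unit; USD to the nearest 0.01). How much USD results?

SGD 2,700.00 × 964.45 = KRW 2,604,015
KRW 2,604,015 × 0.00075198 = USD 1,958.17

USD 1,958.17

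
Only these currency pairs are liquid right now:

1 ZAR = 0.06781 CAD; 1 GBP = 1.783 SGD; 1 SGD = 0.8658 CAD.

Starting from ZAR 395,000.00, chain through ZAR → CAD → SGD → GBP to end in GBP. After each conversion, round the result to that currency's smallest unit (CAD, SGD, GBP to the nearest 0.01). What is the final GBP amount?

ZAR 395,000.00 × 0.06781 = CAD 26,784.95
CAD 26,784.95 ÷ 0.8658 = SGD 30,936.65
SGD 30,936.65 ÷ 1.783 = GBP 17,350.90

GBP 17,350.90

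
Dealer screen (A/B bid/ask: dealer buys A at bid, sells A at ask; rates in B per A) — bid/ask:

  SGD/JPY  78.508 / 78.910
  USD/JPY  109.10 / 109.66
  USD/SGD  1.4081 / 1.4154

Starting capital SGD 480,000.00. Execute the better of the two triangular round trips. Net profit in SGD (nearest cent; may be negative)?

Best loop SGD → JPY → USD → SGD:
SGD 480,000.00 × 78.508 (sell SGD at bid) = JPY 37,683,840
JPY 37,683,840 ÷ 109.66 (buy USD at ask) = USD 343,642.53
USD 343,642.53 × 1.4081 (sell USD at bid) = SGD 483,883.05

Net profit: SGD 3,883.05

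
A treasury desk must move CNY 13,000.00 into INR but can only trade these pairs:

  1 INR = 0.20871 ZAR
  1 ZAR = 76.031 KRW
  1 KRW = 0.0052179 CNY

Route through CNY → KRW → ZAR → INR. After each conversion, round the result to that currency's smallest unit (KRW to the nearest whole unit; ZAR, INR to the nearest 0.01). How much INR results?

CNY 13,000.00 ÷ 0.0052179 = KRW 2,491,424
KRW 2,491,424 ÷ 76.031 = ZAR 32,768.53
ZAR 32,768.53 ÷ 0.20871 = INR 157,005.08

INR 157,005.08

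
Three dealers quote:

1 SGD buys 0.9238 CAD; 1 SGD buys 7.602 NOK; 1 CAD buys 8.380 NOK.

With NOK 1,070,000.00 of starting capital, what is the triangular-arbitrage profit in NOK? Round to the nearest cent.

Profitable loop is NOK → SGD → CAD → NOK:
NOK 1,070,000.00 ÷ 7.602 = SGD 140,752.43
SGD 140,752.43 × 0.9238 = CAD 130,027.10
CAD 130,027.10 × 8.380 = NOK 1,089,627.08
Profit = NOK 1,089,627.08 − NOK 1,070,000.00

Profit: NOK 19,627.08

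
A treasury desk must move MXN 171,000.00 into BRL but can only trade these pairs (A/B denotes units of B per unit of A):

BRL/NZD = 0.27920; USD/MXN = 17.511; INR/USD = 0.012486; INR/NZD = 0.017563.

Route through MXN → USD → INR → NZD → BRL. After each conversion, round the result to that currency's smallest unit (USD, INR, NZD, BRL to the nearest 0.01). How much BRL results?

BRL 49,197.74

MXN 171,000.00 ÷ 17.511 = USD 9,765.29
USD 9,765.29 ÷ 0.012486 = INR 782,099.15
INR 782,099.15 × 0.017563 = NZD 13,736.01
NZD 13,736.01 ÷ 0.27920 = BRL 49,197.74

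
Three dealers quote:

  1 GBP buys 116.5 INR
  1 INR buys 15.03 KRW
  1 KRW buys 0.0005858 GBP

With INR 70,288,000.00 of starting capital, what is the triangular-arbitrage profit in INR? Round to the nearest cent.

Profit: INR 1,808,712.04

Profitable loop is INR → KRW → GBP → INR:
INR 70,288,000.00 × 15.03 = KRW 1,056,428,640
KRW 1,056,428,640 × 0.0005858 = GBP 618,855.90
GBP 618,855.90 × 116.5 = INR 72,096,712.04
Profit = INR 72,096,712.04 − INR 70,288,000.00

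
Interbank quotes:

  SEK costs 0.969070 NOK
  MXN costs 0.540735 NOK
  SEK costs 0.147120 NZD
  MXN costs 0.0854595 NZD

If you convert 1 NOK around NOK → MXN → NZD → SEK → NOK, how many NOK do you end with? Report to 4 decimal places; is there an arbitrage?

Around NOK → MXN → NZD → SEK → NOK: 1 ÷ 0.540735 × 0.0854595 ÷ 0.147120 × 0.969070 = 1.041021
Product > 1; profitable direction is NOK → MXN → NZD → SEK → NOK.

1.0410 (arbitrage exists)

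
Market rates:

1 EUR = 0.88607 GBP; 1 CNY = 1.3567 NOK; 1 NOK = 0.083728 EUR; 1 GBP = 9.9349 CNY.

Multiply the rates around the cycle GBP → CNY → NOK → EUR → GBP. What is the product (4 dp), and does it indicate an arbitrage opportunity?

1.0000 (no arbitrage)

Around GBP → CNY → NOK → EUR → GBP: 1 × 9.9349 × 1.3567 × 0.083728 × 0.88607 = 0.999968
Product ≈ 1 (deviation 0.003%, within rounding noise).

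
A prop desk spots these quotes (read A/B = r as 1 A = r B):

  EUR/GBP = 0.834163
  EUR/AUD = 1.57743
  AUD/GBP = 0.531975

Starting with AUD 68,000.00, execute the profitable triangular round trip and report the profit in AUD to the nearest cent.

Profit: AUD 406.81

Profitable loop is AUD → GBP → EUR → AUD:
AUD 68,000.00 × 0.531975 = GBP 36,174.30
GBP 36,174.30 ÷ 0.834163 = EUR 43,365.98
EUR 43,365.98 × 1.57743 = AUD 68,406.81
Profit = AUD 68,406.81 − AUD 68,000.00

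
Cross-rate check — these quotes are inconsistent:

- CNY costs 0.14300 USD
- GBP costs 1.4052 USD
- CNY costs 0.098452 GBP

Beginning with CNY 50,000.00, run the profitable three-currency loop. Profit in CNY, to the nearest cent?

Profit: CNY 1,682.48

Profitable loop is CNY → USD → GBP → CNY:
CNY 50,000.00 × 0.14300 = USD 7,150.00
USD 7,150.00 ÷ 1.4052 = GBP 5,088.24
GBP 5,088.24 ÷ 0.098452 = CNY 51,682.48
Profit = CNY 51,682.48 − CNY 50,000.00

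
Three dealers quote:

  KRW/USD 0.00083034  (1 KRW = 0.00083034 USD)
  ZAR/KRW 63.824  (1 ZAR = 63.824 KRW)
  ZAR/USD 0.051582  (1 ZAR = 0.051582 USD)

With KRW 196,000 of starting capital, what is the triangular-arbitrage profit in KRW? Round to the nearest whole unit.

Profitable loop is KRW → USD → ZAR → KRW:
KRW 196,000 × 0.00083034 = USD 162.75
USD 162.75 ÷ 0.051582 = ZAR 3,155.11
ZAR 3,155.11 × 63.824 = KRW 201,371
Profit = KRW 201,371 − KRW 196,000

Profit: KRW 5,371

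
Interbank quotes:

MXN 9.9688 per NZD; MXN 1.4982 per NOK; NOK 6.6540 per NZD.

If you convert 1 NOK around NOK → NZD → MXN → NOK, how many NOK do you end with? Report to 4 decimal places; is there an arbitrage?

Around NOK → NZD → MXN → NOK: 1 ÷ 6.6540 × 9.9688 ÷ 1.4982 = 0.999978
Product ≈ 1 (deviation 0.002%, within rounding noise).

1.0000 (no arbitrage)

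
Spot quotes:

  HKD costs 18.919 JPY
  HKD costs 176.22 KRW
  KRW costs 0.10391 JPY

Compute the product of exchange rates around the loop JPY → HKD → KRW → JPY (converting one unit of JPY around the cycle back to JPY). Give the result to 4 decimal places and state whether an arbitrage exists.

Around JPY → HKD → KRW → JPY: 1 ÷ 18.919 × 176.22 × 0.10391 = 0.967864
Product < 1; profitable direction is JPY → KRW → HKD → JPY.

0.9679 (arbitrage exists)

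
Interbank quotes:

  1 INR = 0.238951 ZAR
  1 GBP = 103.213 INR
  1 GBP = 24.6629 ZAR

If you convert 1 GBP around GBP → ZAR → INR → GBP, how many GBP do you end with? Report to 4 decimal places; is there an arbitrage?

Around GBP → ZAR → INR → GBP: 1 × 24.6629 ÷ 0.238951 ÷ 103.213 = 1.000002
Product ≈ 1 (deviation 0.000%, within rounding noise).

1.0000 (no arbitrage)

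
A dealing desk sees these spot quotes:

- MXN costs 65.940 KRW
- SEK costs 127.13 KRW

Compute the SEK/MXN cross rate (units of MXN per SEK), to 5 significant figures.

1 SEK × 127.13 = 127.13 KRW
127.13 KRW ÷ 65.940 = 1.92796 MXN

SEK/MXN = 1.9280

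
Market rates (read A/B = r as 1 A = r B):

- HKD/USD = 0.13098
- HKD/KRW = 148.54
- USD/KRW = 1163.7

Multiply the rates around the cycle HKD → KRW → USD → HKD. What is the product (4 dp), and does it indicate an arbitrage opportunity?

0.9745 (arbitrage exists)

Around HKD → KRW → USD → HKD: 1 × 148.54 ÷ 1163.7 ÷ 0.13098 = 0.974535
Product < 1; profitable direction is HKD → USD → KRW → HKD.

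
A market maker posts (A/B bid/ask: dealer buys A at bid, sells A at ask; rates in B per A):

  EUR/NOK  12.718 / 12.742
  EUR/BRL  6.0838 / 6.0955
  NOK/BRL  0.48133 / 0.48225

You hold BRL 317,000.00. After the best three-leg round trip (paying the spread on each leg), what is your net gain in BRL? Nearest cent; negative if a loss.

Net profit: BRL 1,355.00

Best loop BRL → EUR → NOK → BRL:
BRL 317,000.00 ÷ 6.0955 (buy EUR at ask) = EUR 52,005.58
EUR 52,005.58 × 12.718 (sell EUR at bid) = NOK 661,406.94
NOK 661,406.94 × 0.48133 (sell NOK at bid) = BRL 318,355.00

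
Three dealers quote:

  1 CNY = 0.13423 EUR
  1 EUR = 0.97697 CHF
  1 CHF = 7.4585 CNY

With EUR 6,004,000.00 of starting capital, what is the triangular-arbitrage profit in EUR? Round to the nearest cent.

Profit: EUR 134,445.03

Profitable loop is EUR → CNY → CHF → EUR:
EUR 6,004,000.00 ÷ 0.13423 = CNY 44,729,196.16
CNY 44,729,196.16 ÷ 7.4585 = CHF 5,997,076.64
CHF 5,997,076.64 ÷ 0.97697 = EUR 6,138,445.03
Profit = EUR 6,138,445.03 − EUR 6,004,000.00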